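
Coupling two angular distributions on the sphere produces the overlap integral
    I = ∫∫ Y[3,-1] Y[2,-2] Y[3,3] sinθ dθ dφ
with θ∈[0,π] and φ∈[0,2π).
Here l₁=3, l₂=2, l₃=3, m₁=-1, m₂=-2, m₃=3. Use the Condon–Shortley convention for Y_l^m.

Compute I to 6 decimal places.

Checks pass: Σm=0; 8 even; l₃=3∈[1,5].
(2·3+1)(2·2+1)(2·3+1) = 245
Δ: 2! 4! 2! / 9! → 1/3780
sum: t=0:+1/24 t=1:−1/4 t=2:+1/24 = -1/6
3j²(3 2 3; 0 0 0) = Δ·Π!·Σ² = 4/105  (sign +1)
sum: t=0:+1/96 = 1/96
3j²(3 2 3; -1 -2 3) = Δ·Π!·Σ² = 1/42  (sign +1)
combine: 4πI² = 245·4/105·1/42 = 2/9
take √, sign +1: I = 0.13298076

0.132981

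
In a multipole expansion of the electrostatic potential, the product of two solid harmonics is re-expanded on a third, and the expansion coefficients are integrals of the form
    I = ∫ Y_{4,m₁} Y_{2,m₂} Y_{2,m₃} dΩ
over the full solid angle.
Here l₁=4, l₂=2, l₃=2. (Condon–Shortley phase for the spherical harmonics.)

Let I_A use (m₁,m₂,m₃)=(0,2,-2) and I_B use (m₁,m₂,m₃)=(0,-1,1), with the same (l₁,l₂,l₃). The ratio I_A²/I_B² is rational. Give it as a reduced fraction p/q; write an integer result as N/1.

1/16

Same 4,2,2: normalisation and zero-m 3j drop out of the ratio.
A: Δ: 4! 4! 0! / 9! → 1/630; sum: t=4:+1/576 = 1/576; 3j²(4 2 2; 0 2 -2) = Δ·Π!·Σ² = 1/630  (sign +1)
B: Δ: 4! 4! 0! / 9! → 1/630; sum: t=1:−1/36 = -1/36; 3j²(4 2 2; 0 -1 1) = Δ·Π!·Σ² = 8/315  (sign +1)
I_A²/I_B² = (1/630)/(8/315) = 1/16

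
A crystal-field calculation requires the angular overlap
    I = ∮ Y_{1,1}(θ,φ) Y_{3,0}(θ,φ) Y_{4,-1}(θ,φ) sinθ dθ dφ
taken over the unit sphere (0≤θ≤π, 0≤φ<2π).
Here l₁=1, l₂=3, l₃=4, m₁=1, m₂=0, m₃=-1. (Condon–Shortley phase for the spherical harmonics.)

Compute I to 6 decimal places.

-0.194664

Rules hold: Σm=0, L=8 even, 2≤4≤4.
N = 3·7·9 = 189
Δ = 0!·2!·6!/9! = 1/252
Racah Σ t=0..0: t=0:+1/36 = 1/36
⇒ 3j(1 3 4; 0 0 0)² = 4/63, sgn +1
Racah Σ t=0..0: t=0:+1/72 = 1/72
⇒ 3j(1 3 4; 1 0 -1)² = 5/126, sgn -1
4πI² = N·(3j₀)²·(3jₘ)² = 10/21
I = -1·√(0.47619/4π) = -0.19466390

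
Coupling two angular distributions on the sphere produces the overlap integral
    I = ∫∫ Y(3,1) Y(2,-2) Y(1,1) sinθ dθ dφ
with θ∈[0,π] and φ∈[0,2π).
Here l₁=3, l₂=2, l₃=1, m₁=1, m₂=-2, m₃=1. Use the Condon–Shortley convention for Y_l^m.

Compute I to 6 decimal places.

Checks pass: Σm=0; 6 even; l₃=1∈[1,5].
(2·3+1)(2·2+1)(2·1+1) = 105
Δ: 4! 2! 0! / 7! → 1/105
sum: t=2:+1/4 = 1/4
3j²(3 2 1; 0 0 0) = Δ·Π!·Σ² = 3/35  (sign -1)
sum: t=0:+1/48 = 1/48
3j²(3 2 1; 1 -2 1) = Δ·Π!·Σ² = 1/105  (sign +1)
combine: 4πI² = 105·3/35·1/105 = 3/35
take √, sign -1: I = -0.08258890

-0.082589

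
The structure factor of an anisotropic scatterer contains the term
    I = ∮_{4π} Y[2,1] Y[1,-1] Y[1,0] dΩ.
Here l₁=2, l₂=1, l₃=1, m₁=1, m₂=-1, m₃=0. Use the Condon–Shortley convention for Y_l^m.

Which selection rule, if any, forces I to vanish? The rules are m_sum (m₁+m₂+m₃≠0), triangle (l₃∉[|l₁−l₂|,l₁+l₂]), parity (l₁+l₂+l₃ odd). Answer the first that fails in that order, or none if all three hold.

azimuthal sum: 1 − 1 + 0 = 0  ✓
1 ≤ 1 ≤ 3 (triangle on l)  ✓
L = 2 + 1 + 1 = 4 (even)  ✓

none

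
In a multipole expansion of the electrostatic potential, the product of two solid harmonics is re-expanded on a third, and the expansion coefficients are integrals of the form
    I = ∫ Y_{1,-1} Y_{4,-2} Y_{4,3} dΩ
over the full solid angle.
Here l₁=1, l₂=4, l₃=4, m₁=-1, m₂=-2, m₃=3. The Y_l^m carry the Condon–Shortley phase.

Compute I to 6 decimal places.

0.000000

l₁+l₂+l₃=9 is odd: 3j(l;000)=0 ⇒ I=0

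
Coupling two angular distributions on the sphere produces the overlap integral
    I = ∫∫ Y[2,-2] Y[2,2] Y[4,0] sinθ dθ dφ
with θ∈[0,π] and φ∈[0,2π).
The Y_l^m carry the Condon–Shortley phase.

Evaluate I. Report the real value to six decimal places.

m-sum 0 ✓  L=8 even ✓  0≤4≤4 ✓
Π(2lᵢ+1) = 5×5×9 = 225
triangle coeff Δ(2,2,4) = 1/630
Σ_t [0,0]: t=0:+1/16 = 1/16
(3j)²=2/35 [(2 2 4; 0 0 0)], sign=+1
Σ_t [0,0]: t=0:+1/576 = 1/576
(3j)²=1/630 [(2 2 4; -2 2 0)], sign=+1
⇒ 4πI² = 1/49
I = (+1)√(1/49/(4π)) = 0.04029926

0.040299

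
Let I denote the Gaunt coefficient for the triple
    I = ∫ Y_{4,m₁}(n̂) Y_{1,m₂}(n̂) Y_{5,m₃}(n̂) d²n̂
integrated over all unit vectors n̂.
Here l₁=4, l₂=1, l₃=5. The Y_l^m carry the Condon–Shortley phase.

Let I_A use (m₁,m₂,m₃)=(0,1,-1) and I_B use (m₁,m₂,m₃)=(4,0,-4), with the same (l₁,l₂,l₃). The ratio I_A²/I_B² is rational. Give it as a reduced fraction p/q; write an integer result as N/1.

5/3

Shared (l₁,l₂,l₃)=(4,1,5): N and (l;000)² cancel in I_A²/I_B².
A: Δ = 0!·8!·2!/11! = 1/495; Racah Σ t=0..0: t=0:+1/1152 = 1/1152; ⇒ 3j(4 1 5; 0 1 -1)² = 1/33, sgn +1
B: Δ = 0!·8!·2!/11! = 1/495; Racah Σ t=0..0: t=0:+1/40320 = 1/40320; ⇒ 3j(4 1 5; 4 0 -4)² = 1/55, sgn -1
I_A²/I_B² = (1/33)/(1/55) = 5/3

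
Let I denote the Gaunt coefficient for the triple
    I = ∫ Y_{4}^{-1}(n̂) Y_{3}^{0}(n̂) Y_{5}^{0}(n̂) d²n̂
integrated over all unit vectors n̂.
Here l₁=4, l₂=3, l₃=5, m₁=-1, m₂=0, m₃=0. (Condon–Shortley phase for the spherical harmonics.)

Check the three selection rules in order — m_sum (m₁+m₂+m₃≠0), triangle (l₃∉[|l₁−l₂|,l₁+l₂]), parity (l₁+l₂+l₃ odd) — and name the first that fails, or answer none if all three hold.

Σmᵢ = -1  ✗
l₃∈[|l₁−l₂|,l₁+l₂]=[1,7], have l₃=5
Σlᵢ = 12 ⇒ even

m_sum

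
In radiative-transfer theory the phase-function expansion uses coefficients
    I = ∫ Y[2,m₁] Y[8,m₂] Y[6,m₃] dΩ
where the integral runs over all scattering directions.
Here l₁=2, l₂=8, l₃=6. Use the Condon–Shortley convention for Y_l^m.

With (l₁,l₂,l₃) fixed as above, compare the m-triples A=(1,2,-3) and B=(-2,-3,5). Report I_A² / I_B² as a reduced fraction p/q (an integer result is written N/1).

Same 2,8,6: normalisation and zero-m 3j drop out of the ratio.
A: Δ: 4! 0! 12! / 17! → 1/30940; sum: t=1:−1/13063680 = -1/13063680; 3j²(2 8 6; 1 2 -3) = Δ·Π!·Σ² = 10/1547  (sign +1)
B: Δ: 4! 0! 12! / 17! → 1/30940; sum: t=4:+1/958003200 = 1/958003200; 3j²(2 8 6; -2 -3 5) = Δ·Π!·Σ² = 1/6188  (sign -1)
I_A²/I_B² = (10/1547)/(1/6188) = 40/1

40/1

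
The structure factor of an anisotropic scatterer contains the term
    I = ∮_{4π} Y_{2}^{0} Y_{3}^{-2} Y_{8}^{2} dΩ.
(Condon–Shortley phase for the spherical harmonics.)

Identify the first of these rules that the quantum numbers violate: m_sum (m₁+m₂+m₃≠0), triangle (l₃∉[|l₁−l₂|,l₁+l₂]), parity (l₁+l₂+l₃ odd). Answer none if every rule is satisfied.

azimuthal sum: 0 − 2 + 2 = 0  ✓
1 ≤ 8 ≤ 5 (triangle on l)  ✗
L = 2 + 3 + 8 = 13 (odd)

triangle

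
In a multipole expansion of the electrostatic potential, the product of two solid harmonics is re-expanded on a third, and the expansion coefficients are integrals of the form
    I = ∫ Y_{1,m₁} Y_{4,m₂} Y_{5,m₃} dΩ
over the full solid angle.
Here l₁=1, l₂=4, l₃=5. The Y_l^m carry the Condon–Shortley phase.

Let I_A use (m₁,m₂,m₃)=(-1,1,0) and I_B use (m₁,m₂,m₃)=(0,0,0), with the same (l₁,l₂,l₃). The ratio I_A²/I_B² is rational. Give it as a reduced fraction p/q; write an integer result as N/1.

2/5

l's match ⇒ only the (l;m) 3-j factors differ between A and B.
A: triangle coeff Δ(1,4,5) = 1/495; Σ_t [0,0]: t=0:+1/1440 = 1/1440; (3j)²=2/99 [(1 4 5; -1 1 0)], sign=-1
B: triangle coeff Δ(1,4,5) = 1/495; Σ_t [0,0]: t=0:+1/576 = 1/576; (3j)²=5/99 [(1 4 5; 0 0 0)], sign=-1
I_A²/I_B² = (2/99)/(5/99) = 2/5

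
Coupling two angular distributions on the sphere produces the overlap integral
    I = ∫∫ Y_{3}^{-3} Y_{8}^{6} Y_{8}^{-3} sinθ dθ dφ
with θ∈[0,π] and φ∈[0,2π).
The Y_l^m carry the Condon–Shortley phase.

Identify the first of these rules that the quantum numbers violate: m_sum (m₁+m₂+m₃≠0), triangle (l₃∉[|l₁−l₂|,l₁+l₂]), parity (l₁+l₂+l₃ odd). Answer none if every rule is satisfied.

parity

m₁+m₂+m₃ = -3 + 6 − 3 = 0  ✓
triangle: |3−8|=5 ≤ l₃=8 ≤ 3+8=11  ✓
parity: l₁+l₂+l₃ = 19 is odd  ✗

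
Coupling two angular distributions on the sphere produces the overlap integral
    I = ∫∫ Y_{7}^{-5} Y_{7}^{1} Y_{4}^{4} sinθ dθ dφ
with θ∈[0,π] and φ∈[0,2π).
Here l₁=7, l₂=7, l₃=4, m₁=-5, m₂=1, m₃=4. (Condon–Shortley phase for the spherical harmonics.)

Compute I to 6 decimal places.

-0.118882

Checks pass: Σm=0; 18 even; l₃=4∈[0,14].
(2·7+1)(2·7+1)(2·4+1) = 2025
Δ: 10! 4! 4! / 19! → 1/58198140
sum: t=3:−1/17418240 t=4:+1/622080 t=5:−1/230400 t=6:+1/622080 t=7:−1/17418240 = -1/806400
3j²(7 7 4; 0 0 0) = Δ·Π!·Σ² = 2268/230945  (sign -1)
sum: t=8:+1/46448640 = 1/46448640
3j²(7 7 4; -5 1 4) = Δ·Π!·Σ² = 75/8398  (sign +1)
combine: 4πI² = 2025·2268/230945·75/8398 = 34445250/193947611
take √, sign -1: I = -0.11888239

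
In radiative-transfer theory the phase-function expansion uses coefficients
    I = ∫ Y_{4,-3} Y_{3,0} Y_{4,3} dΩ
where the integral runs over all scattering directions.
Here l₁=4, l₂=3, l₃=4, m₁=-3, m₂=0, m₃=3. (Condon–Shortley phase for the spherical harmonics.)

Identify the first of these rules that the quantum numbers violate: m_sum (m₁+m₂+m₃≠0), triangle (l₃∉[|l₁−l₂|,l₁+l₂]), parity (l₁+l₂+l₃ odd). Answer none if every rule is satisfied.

parity

m₁+m₂+m₃ = -3 + 0 + 3 = 0  ✓
triangle: |4−3|=1 ≤ l₃=4 ≤ 4+3=7  ✓
parity: l₁+l₂+l₃ = 11 is odd  ✗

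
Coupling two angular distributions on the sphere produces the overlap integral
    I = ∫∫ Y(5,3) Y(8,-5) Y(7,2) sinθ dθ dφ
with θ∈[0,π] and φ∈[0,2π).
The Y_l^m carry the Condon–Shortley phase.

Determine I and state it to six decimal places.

m-sum 0 ✓  L=20 even ✓  3≤7≤13 ✓
Π(2lᵢ+1) = 11×17×15 = 2805
triangle coeff Δ(5,8,7) = 1/814773960
Σ_t [1,5]: t=1:−1/87091200 t=2:+1/4976640 t=3:−1/2073600 t=4:+1/4976640 t=5:−1/87091200 = -1/9676800
(3j)²=360/46189 [(5 8 7; 0 0 0)], sign=+1
Σ_t [0,2]: t=0:+1/87091200 t=1:−1/58060800 t=2:+1/418037760 = -1/298598400
(3j)²=7/3876 [(5 8 7; 3 -5 2)], sign=+1
⇒ 4πI² = 3150/79781
I = (+1)√(3150/79781/(4π)) = 0.05605323

0.056053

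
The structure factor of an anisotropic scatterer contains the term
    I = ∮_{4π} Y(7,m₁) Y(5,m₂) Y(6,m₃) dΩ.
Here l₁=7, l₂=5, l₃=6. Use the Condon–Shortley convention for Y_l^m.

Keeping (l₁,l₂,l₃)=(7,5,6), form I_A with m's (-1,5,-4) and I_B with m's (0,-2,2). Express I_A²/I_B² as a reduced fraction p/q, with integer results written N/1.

Shared (l₁,l₂,l₃)=(7,5,6): N and (l;000)² cancel in I_A²/I_B².
A: Δ = 6!·8!·4!/19! = 1/174594420; Racah Σ t=6..6: t=6:+1/24883200 = 1/24883200; ⇒ 3j(7 5 6; -1 5 -4)² = 980/138567, sgn +1
B: Δ = 6!·8!·4!/19! = 1/174594420; Racah Σ t=0..3: t=0:+1/21772800 t=1:−1/691200 t=2:+1/207360 t=3:−1/497664 = 41/29030400; ⇒ 3j(7 5 6; 0 -2 2)² = 11767/1385670, sgn +1
I_A²/I_B² = (980/138567)/(11767/1385670) = 1400/1681

1400/1681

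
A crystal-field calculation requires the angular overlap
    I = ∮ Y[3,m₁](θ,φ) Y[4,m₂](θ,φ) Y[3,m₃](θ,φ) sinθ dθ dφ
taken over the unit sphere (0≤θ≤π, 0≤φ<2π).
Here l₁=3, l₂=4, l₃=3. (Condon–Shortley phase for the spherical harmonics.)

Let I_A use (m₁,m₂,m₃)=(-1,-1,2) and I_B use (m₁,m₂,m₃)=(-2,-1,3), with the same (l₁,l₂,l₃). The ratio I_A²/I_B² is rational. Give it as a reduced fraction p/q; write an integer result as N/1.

16/15

l's match ⇒ only the (l;m) 3-j factors differ between A and B.
A: triangle coeff Δ(3,4,3) = 1/34650; Σ_t [2,3]: t=2:+1/48 t=3:−1/144 = 1/72; (3j)²=16/693 [(3 4 3; -1 -1 2)], sign=-1
B: triangle coeff Δ(3,4,3) = 1/34650; Σ_t [3,3]: t=3:−1/288 = -1/288; (3j)²=5/231 [(3 4 3; -2 -1 3)], sign=-1
I_A²/I_B² = (16/693)/(5/231) = 16/15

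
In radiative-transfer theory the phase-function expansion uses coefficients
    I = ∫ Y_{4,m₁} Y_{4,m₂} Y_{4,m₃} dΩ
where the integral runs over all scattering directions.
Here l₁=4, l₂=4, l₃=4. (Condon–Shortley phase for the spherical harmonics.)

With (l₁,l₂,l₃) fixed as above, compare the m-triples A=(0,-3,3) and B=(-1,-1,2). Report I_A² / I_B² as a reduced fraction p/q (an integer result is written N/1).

49/40

Same 4,4,4: normalisation and zero-m 3j drop out of the ratio.
A: Δ: 4! 4! 4! / 13! → 1/450450; sum: t=0:+1/3456 t=1:−1/864 = -1/1152; 3j²(4 4 4; 0 -3 3) = Δ·Π!·Σ² = 7/286  (sign +1)
B: Δ: 4! 4! 4! / 13! → 1/450450; sum: t=1:−1/576 t=2:+1/144 t=3:−1/576 = 1/288; 3j²(4 4 4; -1 -1 2) = Δ·Π!·Σ² = 20/1001  (sign +1)
I_A²/I_B² = (7/286)/(20/1001) = 49/40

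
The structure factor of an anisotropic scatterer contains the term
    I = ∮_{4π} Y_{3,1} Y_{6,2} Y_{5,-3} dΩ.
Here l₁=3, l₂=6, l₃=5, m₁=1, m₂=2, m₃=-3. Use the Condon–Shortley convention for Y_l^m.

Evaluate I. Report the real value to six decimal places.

-0.145631

Rules hold: Σm=0, L=14 even, 3≤5≤9.
N = 7·13·11 = 1001
Δ = 4!·2!·8!/15! = 1/675675
Racah Σ t=1..3: t=1:−1/8640 t=2:+1/2304 t=3:−1/8640 = 7/34560
⇒ 3j(3 6 5; 0 0 0)² = 7/429, sgn -1
Racah Σ t=0..2: t=0:+1/1935360 t=1:−1/30240 t=2:+1/11520 = 1/18432
⇒ 3j(3 6 5; 1 2 -3)² = 7/429, sgn +1
4πI² = N·(3j₀)²·(3jₘ)² = 343/1287
I = -1·√(0.266511/4π) = -0.14563067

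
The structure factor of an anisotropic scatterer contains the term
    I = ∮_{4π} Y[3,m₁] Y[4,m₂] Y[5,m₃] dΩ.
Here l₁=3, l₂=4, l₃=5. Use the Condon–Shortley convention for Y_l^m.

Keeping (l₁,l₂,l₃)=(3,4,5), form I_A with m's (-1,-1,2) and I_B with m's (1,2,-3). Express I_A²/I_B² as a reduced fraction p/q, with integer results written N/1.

256/243

Shared (l₁,l₂,l₃)=(3,4,5): N and (l;000)² cancel in I_A²/I_B².
A: Δ = 2!·4!·6!/13! = 1/180180; Racah Σ t=0..2: t=0:+1/1728 t=1:−1/288 t=2:+1/960 = -1/540; ⇒ 3j(3 4 5; -1 -1 2)² = 128/6435, sgn +1
B: Δ = 2!·4!·6!/13! = 1/180180; Racah Σ t=0..2: t=0:+1/5760 t=1:−1/720 t=2:+1/2304 = -1/1280; ⇒ 3j(3 4 5; 1 2 -3)² = 27/1430, sgn -1
I_A²/I_B² = (128/6435)/(27/1430) = 256/243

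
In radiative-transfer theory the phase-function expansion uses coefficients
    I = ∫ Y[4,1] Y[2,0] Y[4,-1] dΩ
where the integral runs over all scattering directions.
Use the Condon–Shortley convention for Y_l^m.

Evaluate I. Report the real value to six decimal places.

m-sum 0 ✓  L=10 even ✓  2≤4≤6 ✓
Π(2lᵢ+1) = 9×5×9 = 405
triangle coeff Δ(4,2,4) = 1/13860
Σ_t [0,2]: t=0:+1/192 t=1:−1/36 t=2:+1/192 = -5/288
(3j)²=20/693 [(4 2 4; 0 0 0)], sign=-1
Σ_t [0,2]: t=0:+1/144 t=1:−1/48 t=2:+1/480 = -17/1440
(3j)²=289/13860 [(4 2 4; 1 0 -1)], sign=+1
⇒ 4πI² = 1445/5929
I = (-1)√(1445/5929/(4π)) = -0.13926381

-0.139264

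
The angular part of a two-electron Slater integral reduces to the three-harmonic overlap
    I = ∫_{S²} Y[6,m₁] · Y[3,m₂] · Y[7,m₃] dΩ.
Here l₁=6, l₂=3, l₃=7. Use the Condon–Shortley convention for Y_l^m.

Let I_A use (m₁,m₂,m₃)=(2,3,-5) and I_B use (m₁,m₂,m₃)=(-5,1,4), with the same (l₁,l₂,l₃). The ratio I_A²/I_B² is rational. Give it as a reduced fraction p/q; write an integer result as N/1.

Same 6,3,7: normalisation and zero-m 3j drop out of the ratio.
A: Δ: 2! 10! 4! / 17! → 1/2042040; sum: t=2:+1/3870720 = 1/3870720; 3j²(6 3 7; 2 3 -5) = Δ·Π!·Σ² = 135/6188  (sign +1)
B: Δ: 2! 10! 4! / 17! → 1/2042040; sum: t=1:−1/21772800 t=2:+1/2903040 = 13/43545600; 3j²(6 3 7; -5 1 4) = Δ·Π!·Σ² = 143/7140  (sign -1)
I_A²/I_B² = (135/6188)/(143/7140) = 2025/1859

2025/1859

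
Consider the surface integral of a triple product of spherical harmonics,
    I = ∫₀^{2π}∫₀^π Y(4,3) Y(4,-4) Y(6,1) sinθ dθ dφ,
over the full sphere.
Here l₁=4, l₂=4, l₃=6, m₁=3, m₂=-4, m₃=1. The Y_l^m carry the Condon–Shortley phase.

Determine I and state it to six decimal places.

Checks pass: Σm=0; 14 even; l₃=6∈[0,8].
(2·4+1)(2·4+1)(2·6+1) = 1053
Δ: 2! 6! 6! / 15! → 1/1261260
sum: t=0:+1/4608 t=1:−1/1296 t=2:+1/4608 = -7/20736
3j²(4 4 6; 0 0 0) = Δ·Π!·Σ² = 20/1287  (sign -1)
sum: t=0:+1/172800 = 1/172800
3j²(4 4 6; 3 -4 1) = Δ·Π!·Σ² = 7/2145  (sign -1)
combine: 4πI² = 1053·20/1287·7/2145 = 84/1573
take √, sign +1: I = 0.06518840

0.065188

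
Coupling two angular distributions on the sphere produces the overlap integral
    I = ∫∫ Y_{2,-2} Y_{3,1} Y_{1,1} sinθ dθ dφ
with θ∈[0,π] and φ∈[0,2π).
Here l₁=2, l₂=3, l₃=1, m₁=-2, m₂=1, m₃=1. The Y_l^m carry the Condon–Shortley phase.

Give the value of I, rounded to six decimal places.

m-sum 0 ✓  L=6 even ✓  1≤1≤5 ✓
Π(2lᵢ+1) = 5×7×3 = 105
triangle coeff Δ(2,3,1) = 1/105
Σ_t [2,2]: t=2:+1/4 = 1/4
(3j)²=3/35 [(2 3 1; 0 0 0)], sign=-1
Σ_t [4,4]: t=4:+1/48 = 1/48
(3j)²=1/105 [(2 3 1; -2 1 1)], sign=+1
⇒ 4πI² = 3/35
I = (-1)√(3/35/(4π)) = -0.08258890

-0.082589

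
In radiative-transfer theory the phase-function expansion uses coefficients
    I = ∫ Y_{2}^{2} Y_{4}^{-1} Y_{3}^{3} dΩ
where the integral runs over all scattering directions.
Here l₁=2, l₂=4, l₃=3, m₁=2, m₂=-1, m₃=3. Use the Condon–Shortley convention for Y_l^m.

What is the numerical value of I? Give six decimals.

0.000000

2 − 1 + 3 = 4 ≠ 0: azimuthal integral kills it; I = 0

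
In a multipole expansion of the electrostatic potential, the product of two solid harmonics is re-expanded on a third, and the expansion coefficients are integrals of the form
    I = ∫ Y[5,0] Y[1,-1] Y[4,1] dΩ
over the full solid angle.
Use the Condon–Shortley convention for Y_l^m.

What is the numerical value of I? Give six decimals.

0.155288

Checks pass: Σm=0; 10 even; l₃=4∈[4,6].
(2·5+1)(2·1+1)(2·4+1) = 297
Δ: 2! 8! 0! / 11! → 1/495
sum: t=1:−1/576 = -1/576
3j²(5 1 4; 0 0 0) = Δ·Π!·Σ² = 5/99  (sign -1)
sum: t=0:+1/1440 = 1/1440
3j²(5 1 4; 0 -1 1) = Δ·Π!·Σ² = 2/99  (sign -1)
combine: 4πI² = 297·5/99·2/99 = 10/33
take √, sign +1: I = 0.15528807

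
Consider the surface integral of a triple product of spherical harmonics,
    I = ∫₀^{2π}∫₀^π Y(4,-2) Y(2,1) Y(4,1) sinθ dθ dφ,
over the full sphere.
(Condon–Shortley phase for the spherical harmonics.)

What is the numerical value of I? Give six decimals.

0.127700

Rules hold: Σm=0, L=10 even, 2≤4≤6.
N = 9·5·9 = 405
Δ = 2!·6!·2!/11! = 1/13860
Racah Σ t=0..2: t=0:+1/192 t=1:−1/36 t=2:+1/192 = -5/288
⇒ 3j(4 2 4; 0 0 0)² = 20/693, sgn -1
Racah Σ t=1..2: t=1:−1/240 t=2:+1/96 = 1/160
⇒ 3j(4 2 4; -2 1 1)² = 27/1540, sgn -1
4πI² = N·(3j₀)²·(3jₘ)² = 1215/5929
I = +1·√(0.204925/4π) = 0.12770047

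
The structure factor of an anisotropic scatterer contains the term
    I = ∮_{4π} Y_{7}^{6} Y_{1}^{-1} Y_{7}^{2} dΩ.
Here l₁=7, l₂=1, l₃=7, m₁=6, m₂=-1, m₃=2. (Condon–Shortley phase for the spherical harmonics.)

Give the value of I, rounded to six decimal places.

Σmᵢ = 7 ≠ 0, so the φ-integral vanishes; I = 0

0.000000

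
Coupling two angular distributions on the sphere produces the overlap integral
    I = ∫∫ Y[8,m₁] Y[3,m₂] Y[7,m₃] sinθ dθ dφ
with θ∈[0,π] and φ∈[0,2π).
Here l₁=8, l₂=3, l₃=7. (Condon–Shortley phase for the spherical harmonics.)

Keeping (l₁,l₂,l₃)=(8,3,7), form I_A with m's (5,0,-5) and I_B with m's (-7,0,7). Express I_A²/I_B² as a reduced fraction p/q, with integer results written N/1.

l's match ⇒ only the (l;m) 3-j factors differ between A and B.
A: triangle coeff Δ(8,3,7) = 1/5290740; Σ_t [1,3]: t=1:−1/87091200 t=2:+1/159667200 t=3:−1/5748019200 = -31/5748019200; (3j)²=961/135660 [(8 3 7; 5 0 -5)], sign=-1
B: triangle coeff Δ(8,3,7) = 1/5290740; Σ_t [3,3]: t=3:−1/5748019200 = -1/5748019200; (3j)²=91/3876 [(8 3 7; -7 0 7)], sign=-1
I_A²/I_B² = (961/135660)/(91/3876) = 961/3185

961/3185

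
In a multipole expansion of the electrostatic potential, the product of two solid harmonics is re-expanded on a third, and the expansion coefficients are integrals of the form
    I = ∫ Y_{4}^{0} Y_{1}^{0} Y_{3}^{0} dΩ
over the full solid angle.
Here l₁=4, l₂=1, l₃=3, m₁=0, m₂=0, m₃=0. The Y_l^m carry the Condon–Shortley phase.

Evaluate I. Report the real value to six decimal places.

m-sum 0 ✓  L=8 even ✓  3≤3≤5 ✓
Π(2lᵢ+1) = 9×3×7 = 189
triangle coeff Δ(4,1,3) = 1/252
Σ_t [1,1]: t=1:−1/36 = -1/36
(3j)²=4/63 [(4 1 3; 0 0 0)], sign=+1
(m-triple is (0,0,0) — same symbol as above.)
⇒ 4πI² = 16/21
I = (+1)√(16/21/(4π)) = 0.24623252

0.246233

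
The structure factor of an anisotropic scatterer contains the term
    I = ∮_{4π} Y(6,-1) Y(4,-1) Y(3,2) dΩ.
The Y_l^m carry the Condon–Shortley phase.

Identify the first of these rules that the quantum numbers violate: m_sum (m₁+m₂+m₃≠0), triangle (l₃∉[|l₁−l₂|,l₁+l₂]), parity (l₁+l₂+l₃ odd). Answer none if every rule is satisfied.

parity

Σmᵢ = 0  ✓
l₃∈[|l₁−l₂|,l₁+l₂]=[2,10], have l₃=3  ✓
Σlᵢ = 13 ⇒ odd  ✗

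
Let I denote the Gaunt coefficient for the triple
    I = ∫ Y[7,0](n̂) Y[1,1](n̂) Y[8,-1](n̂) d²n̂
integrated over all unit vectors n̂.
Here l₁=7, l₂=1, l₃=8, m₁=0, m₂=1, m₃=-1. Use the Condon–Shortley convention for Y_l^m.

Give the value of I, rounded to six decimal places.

-0.183585

Checks pass: Σm=0; 16 even; l₃=8∈[6,8].
(2·7+1)(2·1+1)(2·8+1) = 765
Δ: 0! 14! 2! / 17! → 1/2040
sum: t=0:+1/25401600 = 1/25401600
3j²(7 1 8; 0 0 0) = Δ·Π!·Σ² = 8/255  (sign +1)
sum: t=0:+1/50803200 = 1/50803200
3j²(7 1 8; 0 1 -1) = Δ·Π!·Σ² = 3/170  (sign -1)
combine: 4πI² = 765·8/255·3/170 = 36/85
take √, sign -1: I = -0.18358486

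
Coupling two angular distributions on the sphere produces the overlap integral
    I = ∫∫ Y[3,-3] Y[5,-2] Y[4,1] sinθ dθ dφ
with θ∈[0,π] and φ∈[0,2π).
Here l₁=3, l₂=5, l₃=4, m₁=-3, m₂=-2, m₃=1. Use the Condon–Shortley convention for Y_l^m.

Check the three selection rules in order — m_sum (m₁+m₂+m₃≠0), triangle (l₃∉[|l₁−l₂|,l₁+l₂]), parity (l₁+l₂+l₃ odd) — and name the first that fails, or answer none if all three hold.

m_sum

Σmᵢ = -4  ✗
l₃∈[|l₁−l₂|,l₁+l₂]=[2,8], have l₃=4
Σlᵢ = 12 ⇒ even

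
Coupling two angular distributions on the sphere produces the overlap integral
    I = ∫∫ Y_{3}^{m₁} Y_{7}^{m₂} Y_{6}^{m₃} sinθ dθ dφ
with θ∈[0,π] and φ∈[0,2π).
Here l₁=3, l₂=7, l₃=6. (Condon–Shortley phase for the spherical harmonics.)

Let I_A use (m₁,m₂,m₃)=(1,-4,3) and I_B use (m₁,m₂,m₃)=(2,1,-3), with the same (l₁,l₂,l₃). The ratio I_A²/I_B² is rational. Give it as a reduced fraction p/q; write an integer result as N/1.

Shared (l₁,l₂,l₃)=(3,7,6): N and (l;000)² cancel in I_A²/I_B².
A: Δ = 4!·2!·10!/17! = 1/2042040; Racah Σ t=0..2: t=0:+1/1451520 t=1:−1/483840 t=2:+1/2903040 = -1/967680; ⇒ 3j(3 7 6; 1 -4 3)² = 81/6188, sgn +1
B: Δ = 4!·2!·10!/17! = 1/2042040; Racah Σ t=0..1: t=0:+1/1935360 t=1:−1/362880 = -13/5806080; ⇒ 3j(3 7 6; 2 1 -3)² = 195/10472, sgn +1
I_A²/I_B² = (81/6188)/(195/10472) = 594/845

594/845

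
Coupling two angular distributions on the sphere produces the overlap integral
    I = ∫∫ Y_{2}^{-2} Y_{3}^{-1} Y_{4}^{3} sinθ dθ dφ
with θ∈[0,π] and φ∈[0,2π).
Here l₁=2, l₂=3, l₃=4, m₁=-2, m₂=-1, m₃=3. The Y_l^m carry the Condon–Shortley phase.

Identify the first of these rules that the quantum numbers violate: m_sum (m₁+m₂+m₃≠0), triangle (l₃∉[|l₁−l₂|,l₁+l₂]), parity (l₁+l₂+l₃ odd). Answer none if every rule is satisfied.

m₁+m₂+m₃ = -2 − 1 + 3 = 0  ✓
triangle: |2−3|=1 ≤ l₃=4 ≤ 2+3=5  ✓
parity: l₁+l₂+l₃ = 9 is odd  ✗

parity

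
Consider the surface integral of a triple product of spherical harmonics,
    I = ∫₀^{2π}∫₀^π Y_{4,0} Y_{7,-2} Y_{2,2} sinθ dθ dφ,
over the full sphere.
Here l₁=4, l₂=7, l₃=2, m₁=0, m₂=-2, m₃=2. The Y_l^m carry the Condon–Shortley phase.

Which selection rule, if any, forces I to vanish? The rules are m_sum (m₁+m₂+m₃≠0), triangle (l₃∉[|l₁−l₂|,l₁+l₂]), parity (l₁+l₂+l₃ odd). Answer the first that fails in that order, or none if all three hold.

triangle

m₁+m₂+m₃ = 0 − 2 + 2 = 0  ✓
triangle: |4−7|=3 ≤ l₃=2 ≤ 4+7=11  ✗
parity: l₁+l₂+l₃ = 13 is odd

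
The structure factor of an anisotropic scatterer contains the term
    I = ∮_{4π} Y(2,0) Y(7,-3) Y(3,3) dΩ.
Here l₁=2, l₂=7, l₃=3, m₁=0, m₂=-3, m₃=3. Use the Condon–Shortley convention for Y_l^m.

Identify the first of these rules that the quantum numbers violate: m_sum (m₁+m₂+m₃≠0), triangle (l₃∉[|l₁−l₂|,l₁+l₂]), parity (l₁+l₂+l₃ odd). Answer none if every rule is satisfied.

azimuthal sum: 0 − 3 + 3 = 0  ✓
5 ≤ 3 ≤ 9 (triangle on l)  ✗
L = 2 + 7 + 3 = 12 (even)

triangle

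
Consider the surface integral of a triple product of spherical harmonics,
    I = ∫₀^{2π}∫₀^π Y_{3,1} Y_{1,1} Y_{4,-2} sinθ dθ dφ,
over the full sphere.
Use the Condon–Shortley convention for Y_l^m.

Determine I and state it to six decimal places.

Rules hold: Σm=0, L=8 even, 2≤4≤4.
N = 7·3·9 = 189
Δ = 0!·6!·2!/9! = 1/252
Racah Σ t=0..0: t=0:+1/36 = 1/36
⇒ 3j(3 1 4; 0 0 0)² = 4/63, sgn +1
Racah Σ t=0..0: t=0:+1/96 = 1/96
⇒ 3j(3 1 4; 1 1 -2)² = 5/84, sgn +1
4πI² = N·(3j₀)²·(3jₘ)² = 5/7
I = +1·√(0.714286/4π) = 0.23841361

0.238414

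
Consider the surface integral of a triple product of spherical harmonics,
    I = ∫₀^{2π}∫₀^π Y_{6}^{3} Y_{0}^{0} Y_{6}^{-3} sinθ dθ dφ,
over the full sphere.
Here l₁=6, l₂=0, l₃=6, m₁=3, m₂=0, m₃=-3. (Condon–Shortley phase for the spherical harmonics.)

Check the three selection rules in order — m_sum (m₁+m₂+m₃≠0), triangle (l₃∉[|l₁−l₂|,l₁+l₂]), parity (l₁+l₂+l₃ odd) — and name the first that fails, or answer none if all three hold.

none

m₁+m₂+m₃ = 3 + 0 − 3 = 0  ✓
triangle: |6−0|=6 ≤ l₃=6 ≤ 6+0=6  ✓
parity: l₁+l₂+l₃ = 12 is even  ✓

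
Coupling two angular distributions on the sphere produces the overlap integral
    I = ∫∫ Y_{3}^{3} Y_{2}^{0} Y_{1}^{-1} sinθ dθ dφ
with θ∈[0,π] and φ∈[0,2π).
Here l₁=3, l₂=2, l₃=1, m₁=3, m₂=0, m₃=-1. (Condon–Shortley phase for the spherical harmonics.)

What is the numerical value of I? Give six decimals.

3 + 0 − 1 = 2 ≠ 0: azimuthal integral kills it; I = 0

0.000000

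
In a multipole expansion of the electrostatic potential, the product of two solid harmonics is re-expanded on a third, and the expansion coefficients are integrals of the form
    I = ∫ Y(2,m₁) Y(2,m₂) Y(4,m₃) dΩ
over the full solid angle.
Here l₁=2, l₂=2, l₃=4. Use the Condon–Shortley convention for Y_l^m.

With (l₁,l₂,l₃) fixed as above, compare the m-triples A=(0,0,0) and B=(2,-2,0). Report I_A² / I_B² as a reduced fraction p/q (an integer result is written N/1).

36/1

Same 2,2,4: normalisation and zero-m 3j drop out of the ratio.
A: Δ: 0! 4! 4! / 9! → 1/630; sum: t=0:+1/16 = 1/16; 3j²(2 2 4; 0 0 0) = Δ·Π!·Σ² = 2/35  (sign +1)
B: Δ: 0! 4! 4! / 9! → 1/630; sum: t=0:+1/576 = 1/576; 3j²(2 2 4; 2 -2 0) = Δ·Π!·Σ² = 1/630  (sign +1)
I_A²/I_B² = (2/35)/(1/630) = 36/1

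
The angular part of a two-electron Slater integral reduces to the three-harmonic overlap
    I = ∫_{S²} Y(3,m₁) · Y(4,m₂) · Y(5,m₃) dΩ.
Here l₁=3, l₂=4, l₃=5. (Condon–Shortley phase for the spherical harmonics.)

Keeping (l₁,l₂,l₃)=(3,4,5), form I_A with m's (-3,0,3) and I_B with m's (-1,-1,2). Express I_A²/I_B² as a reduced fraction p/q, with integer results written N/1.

Shared (l₁,l₂,l₃)=(3,4,5): N and (l;000)² cancel in I_A²/I_B².
A: Δ = 2!·4!·6!/13! = 1/180180; Racah Σ t=2..2: t=2:+1/2304 = 1/2304; ⇒ 3j(3 4 5; -3 0 3)² = 5/143, sgn +1
B: Δ = 2!·4!·6!/13! = 1/180180; Racah Σ t=0..2: t=0:+1/1728 t=1:−1/288 t=2:+1/960 = -1/540; ⇒ 3j(3 4 5; -1 -1 2)² = 128/6435, sgn +1
I_A²/I_B² = (5/143)/(128/6435) = 225/128

225/128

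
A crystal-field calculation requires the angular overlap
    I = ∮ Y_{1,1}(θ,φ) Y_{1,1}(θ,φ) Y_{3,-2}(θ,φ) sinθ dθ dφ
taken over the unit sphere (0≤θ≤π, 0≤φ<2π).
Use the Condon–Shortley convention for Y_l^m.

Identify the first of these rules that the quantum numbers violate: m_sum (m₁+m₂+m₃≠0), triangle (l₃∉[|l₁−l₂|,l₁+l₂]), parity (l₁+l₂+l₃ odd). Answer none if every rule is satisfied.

triangle

Σmᵢ = 0  ✓
l₃∈[|l₁−l₂|,l₁+l₂]=[0,2], have l₃=3  ✗
Σlᵢ = 5 ⇒ odd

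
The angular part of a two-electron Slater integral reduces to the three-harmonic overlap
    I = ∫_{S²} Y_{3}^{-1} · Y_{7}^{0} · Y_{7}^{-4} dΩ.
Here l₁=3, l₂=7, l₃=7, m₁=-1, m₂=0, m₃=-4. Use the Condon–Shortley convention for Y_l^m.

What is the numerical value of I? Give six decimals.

Σmᵢ = -5 ≠ 0, so the φ-integral vanishes; I = 0

0.000000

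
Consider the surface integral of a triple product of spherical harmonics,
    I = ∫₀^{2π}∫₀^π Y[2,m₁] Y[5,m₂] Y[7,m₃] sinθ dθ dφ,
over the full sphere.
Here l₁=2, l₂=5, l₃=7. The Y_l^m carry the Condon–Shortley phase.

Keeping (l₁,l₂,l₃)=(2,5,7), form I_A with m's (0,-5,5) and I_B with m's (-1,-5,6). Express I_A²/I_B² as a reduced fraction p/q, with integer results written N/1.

l's match ⇒ only the (l;m) 3-j factors differ between A and B.
A: triangle coeff Δ(2,5,7) = 1/15015; Σ_t [0,0]: t=0:+1/14515200 = 1/14515200; (3j)²=2/455 [(2 5 7; 0 -5 5)], sign=+1
B: triangle coeff Δ(2,5,7) = 1/15015; Σ_t [0,0]: t=0:+1/21772800 = 1/21772800; (3j)²=2/105 [(2 5 7; -1 -5 6)], sign=-1
I_A²/I_B² = (2/455)/(2/105) = 3/13

3/13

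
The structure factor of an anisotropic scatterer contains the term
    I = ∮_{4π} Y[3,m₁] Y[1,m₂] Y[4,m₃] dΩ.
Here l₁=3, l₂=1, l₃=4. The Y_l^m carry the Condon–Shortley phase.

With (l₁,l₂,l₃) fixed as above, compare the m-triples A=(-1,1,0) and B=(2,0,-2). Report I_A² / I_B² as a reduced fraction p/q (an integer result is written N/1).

1/2

Same 3,1,4: normalisation and zero-m 3j drop out of the ratio.
A: Δ: 0! 6! 2! / 9! → 1/252; sum: t=0:+1/96 = 1/96; 3j²(3 1 4; -1 1 0) = Δ·Π!·Σ² = 1/42  (sign +1)
B: Δ: 0! 6! 2! / 9! → 1/252; sum: t=0:+1/120 = 1/120; 3j²(3 1 4; 2 0 -2) = Δ·Π!·Σ² = 1/21  (sign +1)
I_A²/I_B² = (1/42)/(1/21) = 1/2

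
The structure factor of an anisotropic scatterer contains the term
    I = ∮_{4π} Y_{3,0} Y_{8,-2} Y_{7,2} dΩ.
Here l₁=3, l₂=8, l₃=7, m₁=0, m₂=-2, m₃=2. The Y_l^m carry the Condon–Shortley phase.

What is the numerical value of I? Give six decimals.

0.094539

Checks pass: Σm=0; 18 even; l₃=7∈[5,11].
(2·3+1)(2·8+1)(2·7+1) = 1785
Δ: 4! 2! 12! / 19! → 1/5290740
sum: t=1:−1/7257600 t=2:+1/2073600 t=3:−1/7257600 = 1/4838400
3j²(3 8 7; 0 0 0) = Δ·Π!·Σ² = 252/20995  (sign -1)
sum: t=1:−1/7257600 t=2:+1/3870720 t=3:−1/26127360 = 43/522547200
3j²(3 8 7; 0 -2 2) = Δ·Π!·Σ² = 1849/352716  (sign -1)
combine: 4πI² = 1785·252/20995·1849/352716 = 116487/1037153
take √, sign +1: I = 0.09453930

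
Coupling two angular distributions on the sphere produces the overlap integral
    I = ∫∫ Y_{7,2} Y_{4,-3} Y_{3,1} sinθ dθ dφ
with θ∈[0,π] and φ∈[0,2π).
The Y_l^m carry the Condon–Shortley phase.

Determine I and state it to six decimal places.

0.090400

m-sum 0 ✓  L=14 even ✓  3≤3≤11 ✓
Π(2lᵢ+1) = 15×9×7 = 945
triangle coeff Δ(7,4,3) = 1/45045
Σ_t [4,4]: t=4:+1/20736 = 1/20736
(3j)²=35/1287 [(7 4 3; 0 0 0)], sign=-1
Σ_t [1,1]: t=1:−1/241920 = -1/241920
(3j)²=4/1001 [(7 4 3; 2 -3 1)], sign=-1
⇒ 4πI² = 2100/20449
I = (+1)√(2100/20449/(4π)) = 0.09040005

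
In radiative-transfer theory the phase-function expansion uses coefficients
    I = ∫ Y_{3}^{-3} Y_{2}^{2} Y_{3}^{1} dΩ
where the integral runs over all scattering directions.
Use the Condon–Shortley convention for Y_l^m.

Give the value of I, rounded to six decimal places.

0.132981

Checks pass: Σm=0; 8 even; l₃=3∈[1,5].
(2·3+1)(2·2+1)(2·3+1) = 245
Δ: 2! 4! 2! / 9! → 1/3780
sum: t=0:+1/24 t=1:−1/4 t=2:+1/24 = -1/6
3j²(3 2 3; 0 0 0) = Δ·Π!·Σ² = 4/105  (sign +1)
sum: t=2:+1/96 = 1/96
3j²(3 2 3; -3 2 1) = Δ·Π!·Σ² = 1/42  (sign +1)
combine: 4πI² = 245·4/105·1/42 = 2/9
take √, sign +1: I = 0.13298076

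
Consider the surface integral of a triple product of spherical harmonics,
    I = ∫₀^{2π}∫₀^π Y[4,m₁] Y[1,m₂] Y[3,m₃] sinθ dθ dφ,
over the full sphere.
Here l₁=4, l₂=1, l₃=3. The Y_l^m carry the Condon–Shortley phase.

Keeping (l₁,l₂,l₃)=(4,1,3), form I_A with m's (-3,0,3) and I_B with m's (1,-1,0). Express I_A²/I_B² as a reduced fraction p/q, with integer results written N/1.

7/10

Same 4,1,3: normalisation and zero-m 3j drop out of the ratio.
A: Δ: 2! 6! 0! / 9! → 1/252; sum: t=1:−1/720 = -1/720; 3j²(4 1 3; -3 0 3) = Δ·Π!·Σ² = 1/36  (sign -1)
B: Δ: 2! 6! 0! / 9! → 1/252; sum: t=0:+1/72 = 1/72; 3j²(4 1 3; 1 -1 0) = Δ·Π!·Σ² = 5/126  (sign -1)
I_A²/I_B² = (1/36)/(5/126) = 7/10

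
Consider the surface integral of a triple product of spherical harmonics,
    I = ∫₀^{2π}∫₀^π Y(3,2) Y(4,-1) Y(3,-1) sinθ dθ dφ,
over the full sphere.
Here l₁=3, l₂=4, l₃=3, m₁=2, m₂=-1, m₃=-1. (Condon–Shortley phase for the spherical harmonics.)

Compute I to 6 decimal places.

0.145070

Checks pass: Σm=0; 10 even; l₃=3∈[1,7].
(2·3+1)(2·4+1)(2·3+1) = 441
Δ: 4! 2! 4! / 11! → 1/34650
sum: t=1:−1/72 t=2:+1/16 t=3:−1/72 = 5/144
3j²(3 4 3; 0 0 0) = Δ·Π!·Σ² = 2/77  (sign -1)
sum: t=0:+1/144 t=1:−1/48 = -1/72
3j²(3 4 3; 2 -1 -1) = Δ·Π!·Σ² = 16/693  (sign -1)
combine: 4πI² = 441·2/77·16/693 = 32/121
take √, sign +1: I = 0.14506992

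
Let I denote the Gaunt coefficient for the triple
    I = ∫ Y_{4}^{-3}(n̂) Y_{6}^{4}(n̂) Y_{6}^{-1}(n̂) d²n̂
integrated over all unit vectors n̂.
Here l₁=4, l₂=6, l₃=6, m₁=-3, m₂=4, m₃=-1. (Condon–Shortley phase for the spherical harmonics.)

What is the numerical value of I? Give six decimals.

-0.154578

m-sum 0 ✓  L=16 even ✓  2≤6≤10 ✓
Π(2lᵢ+1) = 9×13×13 = 1521
triangle coeff Δ(4,6,6) = 1/15315300
Σ_t [0,4]: t=0:+1/829440 t=1:−1/25920 t=2:+1/9216 t=3:−1/25920 t=4:+1/829440 = 7/207360
(3j)²=28/2431 [(4 6 6; 0 0 0)], sign=+1
Σ_t [3,4]: t=3:−1/725760 t=4:+1/207360 = 1/290304
(3j)²=125/7293 [(4 6 6; -3 4 -1)], sign=-1
⇒ 4πI² = 10500/34969
I = (-1)√(10500/34969/(4π)) = -0.15457815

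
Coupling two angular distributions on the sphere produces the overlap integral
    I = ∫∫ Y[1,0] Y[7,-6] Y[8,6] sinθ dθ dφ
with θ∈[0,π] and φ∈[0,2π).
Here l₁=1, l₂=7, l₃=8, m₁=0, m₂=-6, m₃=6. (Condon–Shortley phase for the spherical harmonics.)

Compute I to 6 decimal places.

m-sum 0 ✓  L=16 even ✓  6≤8≤8 ✓
Π(2lᵢ+1) = 3×15×17 = 765
triangle coeff Δ(1,7,8) = 1/2040
Σ_t [0,0]: t=0:+1/25401600 = 1/25401600
(3j)²=8/255 [(1 7 8; 0 0 0)], sign=+1
Σ_t [0,0]: t=0:+1/6227020800 = 1/6227020800
(3j)²=7/510 [(1 7 8; 0 -6 6)], sign=+1
⇒ 4πI² = 28/85
I = (+1)√(28/85/(4π)) = 0.16190663

0.161907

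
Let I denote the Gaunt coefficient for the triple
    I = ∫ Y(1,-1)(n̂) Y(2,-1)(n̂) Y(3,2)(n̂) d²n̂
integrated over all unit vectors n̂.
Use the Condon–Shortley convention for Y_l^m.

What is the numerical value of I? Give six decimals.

0.261169

m-sum 0 ✓  L=6 even ✓  1≤3≤3 ✓
Π(2lᵢ+1) = 3×5×7 = 105
triangle coeff Δ(1,2,3) = 1/105
Σ_t [0,0]: t=0:+1/4 = 1/4
(3j)²=3/35 [(1 2 3; 0 0 0)], sign=-1
Σ_t [0,0]: t=0:+1/12 = 1/12
(3j)²=2/21 [(1 2 3; -1 -1 2)], sign=-1
⇒ 4πI² = 6/7
I = (+1)√(6/7/(4π)) = 0.26116903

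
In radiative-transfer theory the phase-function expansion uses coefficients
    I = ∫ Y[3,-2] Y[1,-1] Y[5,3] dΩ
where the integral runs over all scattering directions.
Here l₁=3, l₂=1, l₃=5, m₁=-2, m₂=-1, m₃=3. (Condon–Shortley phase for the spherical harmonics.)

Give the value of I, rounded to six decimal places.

0.000000

|3−1|≤5≤3+1 violated ⇒ I = 0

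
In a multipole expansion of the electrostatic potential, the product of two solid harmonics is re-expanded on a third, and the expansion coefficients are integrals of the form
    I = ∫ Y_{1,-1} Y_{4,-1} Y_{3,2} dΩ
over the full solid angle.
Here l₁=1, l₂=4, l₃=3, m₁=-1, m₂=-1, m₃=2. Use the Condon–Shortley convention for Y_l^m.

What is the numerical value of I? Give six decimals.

m-sum 0 ✓  L=8 even ✓  3≤3≤5 ✓
Π(2lᵢ+1) = 3×9×7 = 189
triangle coeff Δ(1,4,3) = 1/252
Σ_t [1,1]: t=1:−1/36 = -1/36
(3j)²=4/63 [(1 4 3; 0 0 0)], sign=+1
Σ_t [2,2]: t=2:+1/240 = 1/240
(3j)²=1/84 [(1 4 3; -1 -1 2)], sign=-1
⇒ 4πI² = 1/7
I = (-1)√(1/7/(4π)) = -0.10662181

-0.106622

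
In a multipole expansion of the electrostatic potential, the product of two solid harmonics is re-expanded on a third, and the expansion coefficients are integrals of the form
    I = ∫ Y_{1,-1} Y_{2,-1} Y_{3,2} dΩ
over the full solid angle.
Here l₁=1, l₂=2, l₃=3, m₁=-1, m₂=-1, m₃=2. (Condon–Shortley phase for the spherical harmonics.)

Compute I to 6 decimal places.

0.261169

Checks pass: Σm=0; 6 even; l₃=3∈[1,3].
(2·1+1)(2·2+1)(2·3+1) = 105
Δ: 0! 2! 4! / 7! → 1/105
sum: t=0:+1/4 = 1/4
3j²(1 2 3; 0 0 0) = Δ·Π!·Σ² = 3/35  (sign -1)
sum: t=0:+1/12 = 1/12
3j²(1 2 3; -1 -1 2) = Δ·Π!·Σ² = 2/21  (sign -1)
combine: 4πI² = 105·3/35·2/21 = 6/7
take √, sign +1: I = 0.26116903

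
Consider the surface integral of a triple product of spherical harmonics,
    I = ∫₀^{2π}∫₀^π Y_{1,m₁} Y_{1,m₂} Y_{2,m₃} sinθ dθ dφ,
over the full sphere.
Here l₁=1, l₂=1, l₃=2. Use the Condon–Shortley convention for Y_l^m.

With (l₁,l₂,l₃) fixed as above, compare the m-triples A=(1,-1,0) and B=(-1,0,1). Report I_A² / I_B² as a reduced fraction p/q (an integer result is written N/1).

1/3

Same 1,1,2: normalisation and zero-m 3j drop out of the ratio.
A: Δ: 0! 2! 2! / 5! → 1/30; sum: t=0:+1/4 = 1/4; 3j²(1 1 2; 1 -1 0) = Δ·Π!·Σ² = 1/30  (sign +1)
B: Δ: 0! 2! 2! / 5! → 1/30; sum: t=0:+1/2 = 1/2; 3j²(1 1 2; -1 0 1) = Δ·Π!·Σ² = 1/10  (sign -1)
I_A²/I_B² = (1/30)/(1/10) = 1/3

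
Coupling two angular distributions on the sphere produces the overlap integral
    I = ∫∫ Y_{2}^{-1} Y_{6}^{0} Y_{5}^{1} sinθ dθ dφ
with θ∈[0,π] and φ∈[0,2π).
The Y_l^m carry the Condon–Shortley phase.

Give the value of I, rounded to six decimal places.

l₁+l₂+l₃=13 is odd: 3j(l;000)=0 ⇒ I=0

0.000000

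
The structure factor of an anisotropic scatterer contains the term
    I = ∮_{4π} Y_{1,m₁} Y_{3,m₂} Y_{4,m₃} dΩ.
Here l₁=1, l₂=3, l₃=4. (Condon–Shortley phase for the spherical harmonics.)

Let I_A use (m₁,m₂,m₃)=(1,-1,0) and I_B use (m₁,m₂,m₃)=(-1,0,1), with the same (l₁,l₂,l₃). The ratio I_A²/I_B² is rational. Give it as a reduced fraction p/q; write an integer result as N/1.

Same 1,3,4: normalisation and zero-m 3j drop out of the ratio.
A: Δ: 0! 2! 6! / 9! → 1/252; sum: t=0:+1/96 = 1/96; 3j²(1 3 4; 1 -1 0) = Δ·Π!·Σ² = 1/42  (sign +1)
B: Δ: 0! 2! 6! / 9! → 1/252; sum: t=0:+1/72 = 1/72; 3j²(1 3 4; -1 0 1) = Δ·Π!·Σ² = 5/126  (sign -1)
I_A²/I_B² = (1/42)/(5/126) = 3/5

3/5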